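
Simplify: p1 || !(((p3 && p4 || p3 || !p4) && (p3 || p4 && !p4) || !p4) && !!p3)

p1 || !(((p3 && p4 || p3 || !p4) && (p3 || p4 && !p4) || !p4) && !!p3)
= p1 || !(((p3 || !p4) && (p3 || p4 && !p4) || !p4) && !!p3)   — absorption
= p1 || !(((p3 || !p4) && p3 || !p4) && !!p3)   — complement / identity
= p1 || !((p3 || !p4) && !!p3)   — absorption
= p1 || !((p3 || !p4) && p3)   — double negation
= p1 || !p3   — absorption

p1 || !p3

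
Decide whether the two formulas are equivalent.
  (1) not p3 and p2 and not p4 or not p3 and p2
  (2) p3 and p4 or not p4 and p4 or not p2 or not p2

No

E1: not p3 and p2 and not p4 or not p3 and p2
    = not p3 and p2   [absorption]
E2: p3 and p4 or not p4 and p4 or not p2 or not p2
    = p3 and p4 or not p4 and p4 or not p2   [idempotence]
    = p3 and p4 or not p2   [complement / identity]
These differ: at p2=0, p3=1, p4=1, E1 = 0 but E2 = 1.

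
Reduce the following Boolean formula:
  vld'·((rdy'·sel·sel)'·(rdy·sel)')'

vld'·sel

vld'·((rdy'·sel·sel)'·(rdy·sel)')'
= vld'·((rdy'·sel)'·(rdy·sel)')'
= vld'·(rdy'·sel+rdy·sel)
= vld'·sel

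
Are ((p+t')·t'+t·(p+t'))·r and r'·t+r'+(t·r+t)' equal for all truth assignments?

E1: ((p+t')·t'+t·(p+t'))·r
    = (p+t')·r   (distribution)
E2: r'·t+r'+(t·r+t)'
    = r'·t+r'+t'   (absorption)
    = r'+t'   (absorption)
These differ: at p=0, r=0, t=1, E1 = 0 but E2 = 1.

No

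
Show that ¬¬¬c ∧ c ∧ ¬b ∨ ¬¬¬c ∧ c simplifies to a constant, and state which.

¬¬¬c ∧ c ∧ ¬b ∨ ¬¬¬c ∧ c
= ¬¬¬c ∧ c   [absorption]
= ¬c ∧ c   [double negation]
= False   [complement]

False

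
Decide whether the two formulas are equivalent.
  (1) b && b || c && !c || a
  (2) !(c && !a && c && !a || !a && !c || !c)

E1: b && b || c && !c || a
    = b && b || a   (complement / identity)
    = b || a   (idempotence)
E2: !(c && !a && c && !a || !a && !c || !c)
    = !(c && !a || !a && !c || !c)   (idempotence)
    = !(!a || !c)   (distribution)
    = a && c   (De Morgan)
These differ: at a=0, b=1, c=0, E1 = 1 but E2 = 0.

No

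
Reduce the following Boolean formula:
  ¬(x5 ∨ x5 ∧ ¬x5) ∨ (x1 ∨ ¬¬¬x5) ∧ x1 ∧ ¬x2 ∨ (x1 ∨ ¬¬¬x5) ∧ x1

¬x5 ∨ x1

¬(x5 ∨ x5 ∧ ¬x5) ∨ (x1 ∨ ¬¬¬x5) ∧ x1 ∧ ¬x2 ∨ (x1 ∨ ¬¬¬x5) ∧ x1
= ¬(x5 ∨ x5 ∧ ¬x5) ∨ (x1 ∨ ¬¬¬x5) ∧ x1   (absorption)
= ¬x5 ∨ (x1 ∨ ¬¬¬x5) ∧ x1   (complement / identity)
= ¬x5 ∨ (x1 ∨ ¬x5) ∧ x1   (double negation)
= ¬x5 ∨ x1   (absorption)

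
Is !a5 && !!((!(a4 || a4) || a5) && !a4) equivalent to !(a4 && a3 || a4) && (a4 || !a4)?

E1: !a5 && !!((!(a4 || a4) || a5) && !a4)
    = !a5 && !!((!a4 || a5) && !a4)   — idempotence
    = !a5 && !!!a4   — absorption
    = !a5 && !a4   — double negation
E2: !(a4 && a3 || a4) && (a4 || !a4)
    = !a4 && (a4 || !a4)   — absorption
    = !a4   — complement / identity
These differ: at a3=1, a4=0, a5=1, E1 = 0 but E2 = 1.

No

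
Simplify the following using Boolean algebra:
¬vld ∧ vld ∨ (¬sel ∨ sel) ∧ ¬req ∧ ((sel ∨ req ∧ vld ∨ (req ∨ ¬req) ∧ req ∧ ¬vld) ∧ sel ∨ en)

¬vld ∧ vld ∨ (¬sel ∨ sel) ∧ ¬req ∧ ((sel ∨ req ∧ vld ∨ (req ∨ ¬req) ∧ req ∧ ¬vld) ∧ sel ∨ en)
= (¬sel ∨ sel) ∧ ¬req ∧ ((sel ∨ req ∧ vld ∨ (req ∨ ¬req) ∧ req ∧ ¬vld) ∧ sel ∨ en)   [complement / identity]
= (¬sel ∨ sel) ∧ ¬req ∧ ((sel ∨ req ∧ vld ∨ req ∧ ¬vld) ∧ sel ∨ en)   [complement / identity]
= (¬sel ∨ sel) ∧ ¬req ∧ ((sel ∨ req) ∧ sel ∨ en)   [distribution]
= ¬req ∧ ((sel ∨ req) ∧ sel ∨ en)   [complement / identity]
= ¬req ∧ (sel ∨ en)   [absorption]

¬req ∧ (sel ∨ en)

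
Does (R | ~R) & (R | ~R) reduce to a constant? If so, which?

(R | ~R) & (R | ~R)
= R | ~R
= 1

yes, True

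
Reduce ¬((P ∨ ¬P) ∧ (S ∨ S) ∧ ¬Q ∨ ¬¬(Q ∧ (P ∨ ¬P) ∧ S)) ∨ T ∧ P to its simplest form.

¬((P ∨ ¬P) ∧ (S ∨ S) ∧ ¬Q ∨ ¬¬(Q ∧ (P ∨ ¬P) ∧ S)) ∨ T ∧ P
= ¬((P ∨ ¬P) ∧ S ∧ ¬Q ∨ ¬¬(Q ∧ (P ∨ ¬P) ∧ S)) ∨ T ∧ P   (idempotence)
= ¬((P ∨ ¬P) ∧ S ∧ ¬Q ∨ Q ∧ (P ∨ ¬P) ∧ S) ∨ T ∧ P   (double negation)
= ¬((P ∨ ¬P) ∧ S) ∨ T ∧ P   (distribution)
= ¬S ∨ T ∧ P   (complement / identity)

¬S ∨ T ∧ P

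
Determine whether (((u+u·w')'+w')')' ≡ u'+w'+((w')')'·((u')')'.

Yes

E1: (((u+u·w')'+w')')'
    = (u+u·w')'+w'
    = u'+w'
E2: u'+w'+((w')')'·((u')')'
    = u'+w'+((w')')'·u'
    = u'+w'+w'·u'
    = u'+w'
Both reduce to u'+w', so they are equivalent.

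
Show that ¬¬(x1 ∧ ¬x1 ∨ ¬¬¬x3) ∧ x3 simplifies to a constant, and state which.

¬¬(x1 ∧ ¬x1 ∨ ¬¬¬x3) ∧ x3
= ¬¬¬¬¬x3 ∧ x3   [complement / identity]
= ¬¬¬x3 ∧ x3   [double negation]
= ¬x3 ∧ x3   [double negation]
= False   [complement]

False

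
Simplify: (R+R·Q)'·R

0

(R+R·Q)'·R
= R'·R   (absorption)
= 0   (complement)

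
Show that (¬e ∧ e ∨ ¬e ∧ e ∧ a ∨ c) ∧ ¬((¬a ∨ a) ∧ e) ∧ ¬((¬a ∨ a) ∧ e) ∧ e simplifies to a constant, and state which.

(¬e ∧ e ∨ ¬e ∧ e ∧ a ∨ c) ∧ ¬((¬a ∨ a) ∧ e) ∧ ¬((¬a ∨ a) ∧ e) ∧ e
= (¬e ∧ e ∨ ¬e ∧ e ∧ a ∨ c) ∧ ¬((¬a ∨ a) ∧ e) ∧ e   (idempotence)
= (¬e ∧ e ∨ c) ∧ ¬((¬a ∨ a) ∧ e) ∧ e   (absorption)
= (¬e ∧ e ∨ c) ∧ ¬e ∧ e   (complement / identity)
= ¬e ∧ e   (absorption)
= False   (complement)

False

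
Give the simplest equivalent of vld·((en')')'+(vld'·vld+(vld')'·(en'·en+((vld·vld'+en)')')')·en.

vld·en'

vld·((en')')'+(vld'·vld+(vld')'·(en'·en+((vld·vld'+en)')')')·en
= vld·((en')')'+(vld'·vld+(vld')'·(en'·en+(en')')')·en   — complement / identity
= vld·((en')')'+(vld')'·(en'·en+(en')')'·en   — complement / identity
= vld·((en')')'+vld·(en'·en+(en')')'·en   — double negation
= vld·((en')')'+vld·((en')')'·en   — complement / identity
= vld·((en')')'   — absorption
= vld·en'   — double negation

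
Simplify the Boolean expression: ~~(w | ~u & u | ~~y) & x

~~(w | ~u & u | ~~y) & x
= ~~(w | ~~y) & x   (complement / identity)
= ~~(w | y) & x   (double negation)
= (w | y) & x   (double negation)

(w | y) & x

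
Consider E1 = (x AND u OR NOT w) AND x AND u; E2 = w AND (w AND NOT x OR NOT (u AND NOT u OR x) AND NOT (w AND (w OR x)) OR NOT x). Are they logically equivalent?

No

E1: (x AND u OR NOT w) AND x AND u
    = x AND u
E2: w AND (w AND NOT x OR NOT (u AND NOT u OR x) AND NOT (w AND (w OR x)) OR NOT x)
    = w AND (w AND NOT x OR NOT x AND NOT (w AND (w OR x)) OR NOT x)
    = w AND (w AND NOT x OR NOT x AND NOT w OR NOT x)
    = w AND (NOT x OR NOT x)
    = w AND NOT x
These differ: at u=1, w=1, x=0, E1 = 0 but E2 = 1.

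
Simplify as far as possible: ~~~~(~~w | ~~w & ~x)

w

~~~~(~~w | ~~w & ~x)
= ~~(~~w | ~~w & ~x)   — double negation
= ~~~~w   — absorption
= ~~w   — double negation
= w   — double negation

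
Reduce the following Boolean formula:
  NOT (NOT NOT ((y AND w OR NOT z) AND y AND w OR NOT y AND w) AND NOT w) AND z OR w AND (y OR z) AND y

NOT (NOT NOT ((y AND w OR NOT z) AND y AND w OR NOT y AND w) AND NOT w) AND z OR w AND (y OR z) AND y
= NOT (NOT NOT ((y AND w OR NOT z) AND y AND w OR NOT y AND w) AND NOT w) AND z OR w AND y   (absorption)
= NOT (NOT NOT (y AND w OR NOT y AND w) AND NOT w) AND z OR w AND y   (absorption)
= (NOT (y AND w OR NOT y AND w) OR w) AND z OR w AND y   (De Morgan)
= (NOT w OR w) AND z OR w AND y   (distribution)
= z OR w AND y   (complement / identity)

z OR w AND y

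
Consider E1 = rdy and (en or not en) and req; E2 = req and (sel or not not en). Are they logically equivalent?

E1: rdy and (en or not en) and req
    = rdy and req   (complement / identity)
E2: req and (sel or not not en)
    = req and (sel or en)   (double negation)
These differ: at en=1, rdy=0, req=1, sel=1, E1 = 0 but E2 = 1.

No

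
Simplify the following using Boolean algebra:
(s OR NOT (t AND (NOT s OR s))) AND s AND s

s

(s OR NOT (t AND (NOT s OR s))) AND s AND s
= (s OR NOT t) AND s AND s
= s AND s
= s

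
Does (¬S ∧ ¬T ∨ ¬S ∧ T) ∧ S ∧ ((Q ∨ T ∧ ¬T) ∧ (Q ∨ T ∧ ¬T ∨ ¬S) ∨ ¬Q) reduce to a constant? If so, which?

(¬S ∧ ¬T ∨ ¬S ∧ T) ∧ S ∧ ((Q ∨ T ∧ ¬T) ∧ (Q ∨ T ∧ ¬T ∨ ¬S) ∨ ¬Q)
= (¬S ∧ ¬T ∨ ¬S ∧ T) ∧ S ∧ (Q ∨ T ∧ ¬T ∨ ¬Q)   — absorption
= (¬S ∧ ¬T ∨ ¬S ∧ T) ∧ S ∧ (Q ∨ ¬Q)   — complement / identity
= ¬S ∧ S ∧ (Q ∨ ¬Q)   — distribution
= ¬S ∧ S   — complement / identity
= False   — complement

yes, False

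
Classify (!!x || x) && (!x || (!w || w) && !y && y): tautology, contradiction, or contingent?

(!!x || x) && (!x || (!w || w) && !y && y)
= (!!x || x) && (!x || !y && y)   (complement / identity)
= (x || x) && (!x || !y && y)   (double negation)
= x && (!x || !y && y)   (idempotence)
= x && !x   (complement / identity)
= false   (complement)

contradiction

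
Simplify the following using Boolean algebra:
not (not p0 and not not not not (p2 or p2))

not (not p0 and not not not not (p2 or p2))
= p0 or not not not (p2 or p2)   [De Morgan]
= p0 or not (p2 or p2)   [double negation]
= p0 or not p2   [idempotence]

p0 or not p2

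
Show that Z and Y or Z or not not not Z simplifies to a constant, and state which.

True

Z and Y or Z or not not not Z
= Z or not not not Z   — absorption
= Z or not Z   — double negation
= True   — complement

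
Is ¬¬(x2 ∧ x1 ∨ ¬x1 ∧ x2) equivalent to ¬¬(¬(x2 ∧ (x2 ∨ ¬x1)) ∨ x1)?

E1: ¬¬(x2 ∧ x1 ∨ ¬x1 ∧ x2)
    = x2 ∧ x1 ∨ ¬x1 ∧ x2   (double negation)
    = x2   (distribution)
E2: ¬¬(¬(x2 ∧ (x2 ∨ ¬x1)) ∨ x1)
    = ¬(x2 ∧ (x2 ∨ ¬x1)) ∨ x1   (double negation)
    = ¬x2 ∨ x1   (absorption)
These differ: at x1=0, x2=0, E1 = 0 but E2 = 1.

No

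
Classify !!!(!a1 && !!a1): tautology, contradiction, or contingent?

!!!(!a1 && !!a1)
= !(!a1 && !!a1)   [double negation]
= a1 || !a1   [De Morgan]
= true   [complement]

tautology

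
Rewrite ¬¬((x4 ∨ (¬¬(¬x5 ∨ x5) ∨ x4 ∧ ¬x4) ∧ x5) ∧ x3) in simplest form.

¬¬((x4 ∨ (¬¬(¬x5 ∨ x5) ∨ x4 ∧ ¬x4) ∧ x5) ∧ x3)
= ¬¬((x4 ∨ (¬x5 ∨ x5 ∨ x4 ∧ ¬x4) ∧ x5) ∧ x3)   [double negation]
= (x4 ∨ (¬x5 ∨ x5 ∨ x4 ∧ ¬x4) ∧ x5) ∧ x3   [double negation]
= (x4 ∨ (¬x5 ∨ x5) ∧ x5) ∧ x3   [complement / identity]
= (x4 ∨ x5) ∧ x3   [complement / identity]

(x4 ∨ x5) ∧ x3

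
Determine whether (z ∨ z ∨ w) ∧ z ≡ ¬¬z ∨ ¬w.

E1: (z ∨ z ∨ w) ∧ z
    = (z ∨ w) ∧ z   — idempotence
    = z   — absorption
E2: ¬¬z ∨ ¬w
    = z ∨ ¬w   — double negation
These differ: at w=0, z=0, E1 = 0 but E2 = 1.

No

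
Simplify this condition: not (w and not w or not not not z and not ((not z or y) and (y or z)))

z or y

not (w and not w or not not not z and not ((not z or y) and (y or z)))
= not (w and not w or not not not z and not (y or not z and z))   — distribution
= not (not not not z and not (y or not z and z))   — complement / identity
= not (not not not z and not y)   — complement / identity
= not not z or y   — De Morgan
= z or y   — double negation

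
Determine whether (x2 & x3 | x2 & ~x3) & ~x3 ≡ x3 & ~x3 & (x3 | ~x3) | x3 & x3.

No

E1: (x2 & x3 | x2 & ~x3) & ~x3
    = x2 & ~x3   — distribution
E2: x3 & ~x3 & (x3 | ~x3) | x3 & x3
    = x3 & ~x3 | x3 & x3   — complement / identity
    = x3   — distribution
These differ: at x2=1, x3=1, E1 = 0 but E2 = 1.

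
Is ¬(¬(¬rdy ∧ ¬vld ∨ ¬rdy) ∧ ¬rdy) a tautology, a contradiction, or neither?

tautology

¬(¬(¬rdy ∧ ¬vld ∨ ¬rdy) ∧ ¬rdy)
= ¬(¬¬rdy ∧ ¬rdy)
= ¬rdy ∨ rdy
= True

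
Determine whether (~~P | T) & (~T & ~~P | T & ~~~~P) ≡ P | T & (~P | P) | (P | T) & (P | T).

No

E1: (~~P | T) & (~T & ~~P | T & ~~~~P)
    = (~~P | T) & (~T & ~~P | T & ~~P)   [double negation]
    = (~~P | T) & ~~P   [distribution]
    = ~~P   [absorption]
    = P   [double negation]
E2: P | T & (~P | P) | (P | T) & (P | T)
    = P | T & (~P | P) | P | T   [idempotence]
    = P | T | P | T   [complement / identity]
    = P | T   [idempotence]
These differ: at P=0, T=1, E1 = 0 but E2 = 1.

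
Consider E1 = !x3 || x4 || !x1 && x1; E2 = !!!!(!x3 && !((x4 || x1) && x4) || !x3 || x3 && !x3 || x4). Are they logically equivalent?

E1: !x3 || x4 || !x1 && x1
    = !x3 || x4   — complement / identity
E2: !!!!(!x3 && !((x4 || x1) && x4) || !x3 || x3 && !x3 || x4)
    = !!!!(!x3 && !x4 || !x3 || x3 && !x3 || x4)   — absorption
    = !!!!(!x3 && !x4 || !x3 || x4)   — complement / identity
    = !!(!x3 && !x4 || !x3 || x4)   — double negation
    = !!(!x3 || x4)   — absorption
    = !x3 || x4   — double negation
Both reduce to !x3 || x4, so they are equivalent.

Yes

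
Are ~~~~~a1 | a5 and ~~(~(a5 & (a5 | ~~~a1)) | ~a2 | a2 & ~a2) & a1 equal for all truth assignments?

E1: ~~~~~a1 | a5
    = ~~~a1 | a5   [double negation]
    = ~a1 | a5   [double negation]
E2: ~~(~(a5 & (a5 | ~~~a1)) | ~a2 | a2 & ~a2) & a1
    = ~~(~(a5 & (a5 | ~a1)) | ~a2 | a2 & ~a2) & a1   [double negation]
    = ~~(~(a5 & (a5 | ~a1)) | ~a2) & a1   [complement / identity]
    = ~~(~a5 | ~a2) & a1   [absorption]
    = (~a5 | ~a2) & a1   [double negation]
These differ: at a1=0, a2=0, a5=0, E1 = 1 but E2 = 0.

No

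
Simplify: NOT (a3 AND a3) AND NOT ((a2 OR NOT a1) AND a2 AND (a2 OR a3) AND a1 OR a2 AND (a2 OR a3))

NOT (a3 AND a3) AND NOT ((a2 OR NOT a1) AND a2 AND (a2 OR a3) AND a1 OR a2 AND (a2 OR a3))
= NOT a3 AND NOT ((a2 OR NOT a1) AND a2 AND (a2 OR a3) AND a1 OR a2 AND (a2 OR a3))   (idempotence)
= NOT a3 AND NOT (a2 AND (a2 OR a3) AND a1 OR a2 AND (a2 OR a3))   (absorption)
= NOT a3 AND NOT (a2 AND (a2 OR a3))   (absorption)
= NOT a3 AND NOT a2   (absorption)

NOT a3 AND NOT a2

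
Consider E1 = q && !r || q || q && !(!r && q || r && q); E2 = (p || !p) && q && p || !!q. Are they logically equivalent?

Yes

E1: q && !r || q || q && !(!r && q || r && q)
    = q && !r || q || q && !q   (distribution)
    = q || q && !q   (absorption)
    = q   (complement / identity)
E2: (p || !p) && q && p || !!q
    = q && p || !!q   (complement / identity)
    = q && p || q   (double negation)
    = q   (absorption)
Both reduce to q, so they are equivalent.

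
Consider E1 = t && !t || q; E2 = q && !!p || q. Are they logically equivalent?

Yes

E1: t && !t || q
    = q   — complement / identity
E2: q && !!p || q
    = q && p || q   — double negation
    = q   — absorption
Both reduce to q, so they are equivalent.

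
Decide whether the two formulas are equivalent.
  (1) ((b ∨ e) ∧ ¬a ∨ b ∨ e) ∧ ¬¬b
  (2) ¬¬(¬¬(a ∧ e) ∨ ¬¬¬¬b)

E1: ((b ∨ e) ∧ ¬a ∨ b ∨ e) ∧ ¬¬b
    = (b ∨ e) ∧ ¬¬b   [absorption]
    = (b ∨ e) ∧ b   [double negation]
    = b   [absorption]
E2: ¬¬(¬¬(a ∧ e) ∨ ¬¬¬¬b)
    = ¬(¬(a ∧ e) ∧ ¬¬¬b)   [De Morgan]
    = ¬(¬(a ∧ e) ∧ ¬b)   [double negation]
    = a ∧ e ∨ b   [De Morgan]
These differ: at a=1, b=0, e=1, E1 = 0 but E2 = 1.

No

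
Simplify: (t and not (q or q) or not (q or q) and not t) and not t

(t and not (q or q) or not (q or q) and not t) and not t
= not (q or q) and not t   [distribution]
= not q and not t   [idempotence]

not q and not t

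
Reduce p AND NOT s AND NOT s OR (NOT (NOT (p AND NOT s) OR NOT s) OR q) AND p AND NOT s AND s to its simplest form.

p AND NOT s AND NOT s OR (NOT (NOT (p AND NOT s) OR NOT s) OR q) AND p AND NOT s AND s
= p AND NOT s AND NOT s OR (p AND NOT s AND s OR q) AND p AND NOT s AND s
= p AND NOT s AND NOT s OR p AND NOT s AND s
= p AND NOT s

p AND NOT s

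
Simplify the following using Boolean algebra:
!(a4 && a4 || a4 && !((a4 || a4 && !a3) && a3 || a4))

!a4

!(a4 && a4 || a4 && !((a4 || a4 && !a3) && a3 || a4))
= !(a4 && a4 || a4 && !(a4 && a3 || a4))   (absorption)
= !(a4 && a4 || a4 && !a4)   (absorption)
= !a4   (distribution)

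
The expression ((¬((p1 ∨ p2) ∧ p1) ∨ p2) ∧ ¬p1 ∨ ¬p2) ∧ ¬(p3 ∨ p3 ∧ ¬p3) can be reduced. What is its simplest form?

((¬((p1 ∨ p2) ∧ p1) ∨ p2) ∧ ¬p1 ∨ ¬p2) ∧ ¬(p3 ∨ p3 ∧ ¬p3)
= ((¬p1 ∨ p2) ∧ ¬p1 ∨ ¬p2) ∧ ¬(p3 ∨ p3 ∧ ¬p3)
= ((¬p1 ∨ p2) ∧ ¬p1 ∨ ¬p2) ∧ ¬p3
= (¬p1 ∨ ¬p2) ∧ ¬p3

(¬p1 ∨ ¬p2) ∧ ¬p3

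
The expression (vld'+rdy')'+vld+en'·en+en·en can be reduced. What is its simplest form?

(vld'+rdy')'+vld+en'·en+en·en
= vld·rdy+vld+en'·en+en·en   (De Morgan)
= vld+en'·en+en·en   (absorption)
= vld+en   (distribution)

vld+en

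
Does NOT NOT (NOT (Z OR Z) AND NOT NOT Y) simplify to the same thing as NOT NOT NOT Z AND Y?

Yes

E1: NOT NOT (NOT (Z OR Z) AND NOT NOT Y)
    = NOT (Z OR Z) AND NOT NOT Y   (double negation)
    = NOT (Z OR Z) AND Y   (double negation)
    = NOT Z AND Y   (idempotence)
E2: NOT NOT NOT Z AND Y
    = NOT Z AND Y   (double negation)
Both reduce to NOT Z AND Y, so they are equivalent.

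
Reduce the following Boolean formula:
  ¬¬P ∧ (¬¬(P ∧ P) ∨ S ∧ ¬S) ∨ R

¬¬P ∧ (¬¬(P ∧ P) ∨ S ∧ ¬S) ∨ R
= ¬¬P ∧ (¬¬P ∨ S ∧ ¬S) ∨ R
= ¬¬P ∧ ¬¬P ∨ R
= ¬¬P ∨ R
= P ∨ R

P ∨ R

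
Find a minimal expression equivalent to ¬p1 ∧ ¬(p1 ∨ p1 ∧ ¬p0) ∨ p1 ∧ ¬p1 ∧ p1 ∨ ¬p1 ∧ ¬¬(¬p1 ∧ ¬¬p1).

¬p1 ∧ ¬(p1 ∨ p1 ∧ ¬p0) ∨ p1 ∧ ¬p1 ∧ p1 ∨ ¬p1 ∧ ¬¬(¬p1 ∧ ¬¬p1)
= ¬p1 ∧ ¬p1 ∨ p1 ∧ ¬p1 ∧ p1 ∨ ¬p1 ∧ ¬¬(¬p1 ∧ ¬¬p1)   [absorption]
= ¬p1 ∧ ¬p1 ∨ p1 ∧ ¬p1 ∧ p1 ∨ ¬p1 ∧ ¬p1 ∧ ¬¬p1   [double negation]
= ¬p1 ∧ ¬p1 ∨ p1 ∧ ¬p1 ∧ p1 ∨ ¬p1 ∧ ¬p1 ∧ p1   [double negation]
= ¬p1 ∧ ¬p1 ∨ ¬p1 ∧ p1   [distribution]
= ¬p1   [distribution]

¬p1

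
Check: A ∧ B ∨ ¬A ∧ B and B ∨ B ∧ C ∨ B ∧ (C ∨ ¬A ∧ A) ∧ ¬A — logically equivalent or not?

E1: A ∧ B ∨ ¬A ∧ B
    = B   [distribution]
E2: B ∨ B ∧ C ∨ B ∧ (C ∨ ¬A ∧ A) ∧ ¬A
    = B ∨ B ∧ C ∨ B ∧ C ∧ ¬A   [complement / identity]
    = B ∨ B ∧ C   [absorption]
    = B   [absorption]
Both reduce to B, so they are equivalent.

Yes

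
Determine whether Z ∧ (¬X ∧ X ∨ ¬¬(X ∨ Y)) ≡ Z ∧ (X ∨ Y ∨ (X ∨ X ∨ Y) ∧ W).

E1: Z ∧ (¬X ∧ X ∨ ¬¬(X ∨ Y))
    = Z ∧ (¬X ∧ X ∨ X ∨ Y)
    = Z ∧ (X ∨ Y)
E2: Z ∧ (X ∨ Y ∨ (X ∨ X ∨ Y) ∧ W)
    = Z ∧ (X ∨ Y ∨ (X ∨ Y) ∧ W)
    = Z ∧ (X ∨ Y)
Both reduce to Z ∧ (X ∨ Y), so they are equivalent.

Yes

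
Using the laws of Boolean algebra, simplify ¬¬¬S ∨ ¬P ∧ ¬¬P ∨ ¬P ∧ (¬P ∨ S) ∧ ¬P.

¬¬¬S ∨ ¬P ∧ ¬¬P ∨ ¬P ∧ (¬P ∨ S) ∧ ¬P
= ¬¬¬S ∨ ¬P ∧ P ∨ ¬P ∧ (¬P ∨ S) ∧ ¬P   — double negation
= ¬S ∨ ¬P ∧ P ∨ ¬P ∧ (¬P ∨ S) ∧ ¬P   — double negation
= ¬S ∨ ¬P ∧ P ∨ ¬P ∧ ¬P   — absorption
= ¬S ∨ ¬P   — distribution

¬S ∨ ¬P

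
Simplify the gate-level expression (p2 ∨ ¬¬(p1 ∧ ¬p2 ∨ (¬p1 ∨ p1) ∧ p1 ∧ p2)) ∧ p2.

(p2 ∨ ¬¬(p1 ∧ ¬p2 ∨ (¬p1 ∨ p1) ∧ p1 ∧ p2)) ∧ p2
= (p2 ∨ p1 ∧ ¬p2 ∨ (¬p1 ∨ p1) ∧ p1 ∧ p2) ∧ p2   — double negation
= (p2 ∨ p1 ∧ ¬p2 ∨ p1 ∧ p2) ∧ p2   — complement / identity
= (p2 ∨ p1) ∧ p2   — distribution
= p2   — absorption

p2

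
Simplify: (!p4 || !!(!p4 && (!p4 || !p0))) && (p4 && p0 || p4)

false

(!p4 || !!(!p4 && (!p4 || !p0))) && (p4 && p0 || p4)
= (!p4 || !!(!p4 && (!p4 || !p0))) && p4
= (!p4 || !p4 && (!p4 || !p0)) && p4
= (!p4 || !p4) && p4
= !p4 && p4
= false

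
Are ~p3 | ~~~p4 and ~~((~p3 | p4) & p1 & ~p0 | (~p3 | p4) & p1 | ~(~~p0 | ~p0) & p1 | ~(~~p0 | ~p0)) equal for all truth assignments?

E1: ~p3 | ~~~p4
    = ~p3 | ~p4   — double negation
E2: ~~((~p3 | p4) & p1 & ~p0 | (~p3 | p4) & p1 | ~(~~p0 | ~p0) & p1 | ~(~~p0 | ~p0))
    = (~p3 | p4) & p1 & ~p0 | (~p3 | p4) & p1 | ~(~~p0 | ~p0) & p1 | ~(~~p0 | ~p0)   — double negation
    = (~p3 | p4) & p1 | ~(~~p0 | ~p0) & p1 | ~(~~p0 | ~p0)   — absorption
    = (~p3 | p4) & p1 | ~(~~p0 | ~p0)   — absorption
    = (~p3 | p4) & p1 | ~p0 & p0   — De Morgan
    = (~p3 | p4) & p1   — complement / identity
These differ: at p0=1, p1=0, p3=0, p4=0, E1 = 1 but E2 = 0.

No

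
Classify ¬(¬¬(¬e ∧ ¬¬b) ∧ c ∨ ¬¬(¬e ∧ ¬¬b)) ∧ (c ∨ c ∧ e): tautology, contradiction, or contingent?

¬(¬¬(¬e ∧ ¬¬b) ∧ c ∨ ¬¬(¬e ∧ ¬¬b)) ∧ (c ∨ c ∧ e)
= ¬(¬¬(¬e ∧ ¬¬b) ∧ c ∨ ¬¬(¬e ∧ ¬¬b)) ∧ c
= ¬¬¬(¬e ∧ ¬¬b) ∧ c
= ¬(¬e ∧ ¬¬b) ∧ c
= (e ∨ ¬b) ∧ c
This depends on b, c, e, so it is not a constant.

contingent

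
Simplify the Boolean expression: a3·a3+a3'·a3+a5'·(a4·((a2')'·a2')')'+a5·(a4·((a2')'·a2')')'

a3·a3+a3'·a3+a5'·(a4·((a2')'·a2')')'+a5·(a4·((a2')'·a2')')'
= a3·a3+a3'·a3+(a4·((a2')'·a2')')'   — distribution
= a3·a3+a3'·a3+(a4·(a2'+a2))'   — De Morgan
= a3·a3+a3'·a3+a4'   — complement / identity
= a3+a4'   — distribution

a3+a4'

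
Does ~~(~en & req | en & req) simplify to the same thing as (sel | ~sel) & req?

Yes

E1: ~~(~en & req | en & req)
    = ~~req
    = req
E2: (sel | ~sel) & req
    = req
Both reduce to req, so they are equivalent.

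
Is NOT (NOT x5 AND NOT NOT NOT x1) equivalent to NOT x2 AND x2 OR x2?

No

E1: NOT (NOT x5 AND NOT NOT NOT x1)
    = x5 OR NOT NOT x1   (De Morgan)
    = x5 OR x1   (double negation)
E2: NOT x2 AND x2 OR x2
    = x2   (complement / identity)
These differ: at x1=1, x2=0, x5=0, E1 = 1 but E2 = 0.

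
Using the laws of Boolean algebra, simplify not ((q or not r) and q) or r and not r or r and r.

not ((q or not r) and q) or r and not r or r and r
= not ((q or not r) and q) or r   [distribution]
= not q or r   [absorption]

not q or r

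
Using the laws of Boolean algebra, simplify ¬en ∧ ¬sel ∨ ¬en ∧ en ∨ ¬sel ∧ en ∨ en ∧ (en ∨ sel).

¬en ∧ ¬sel ∨ ¬en ∧ en ∨ ¬sel ∧ en ∨ en ∧ (en ∨ sel)
= ¬en ∧ ¬sel ∨ ¬sel ∧ en ∨ en ∧ (en ∨ sel)
= ¬sel ∨ en ∧ (en ∨ sel)
= ¬sel ∨ en

¬sel ∨ en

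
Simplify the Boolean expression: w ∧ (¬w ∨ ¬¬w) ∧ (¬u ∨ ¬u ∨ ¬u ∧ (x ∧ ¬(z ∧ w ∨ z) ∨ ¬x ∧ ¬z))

w ∧ (¬w ∨ ¬¬w) ∧ (¬u ∨ ¬u ∨ ¬u ∧ (x ∧ ¬(z ∧ w ∨ z) ∨ ¬x ∧ ¬z))
= w ∧ (¬w ∨ ¬¬w) ∧ (¬u ∨ ¬u ∨ ¬u ∧ (x ∧ ¬z ∨ ¬x ∧ ¬z))
= w ∧ (¬w ∨ ¬¬w) ∧ (¬u ∨ ¬u ∨ ¬u ∧ ¬z)
= w ∧ (¬w ∨ ¬¬w) ∧ (¬u ∨ ¬u)
= w ∧ (¬w ∨ w) ∧ (¬u ∨ ¬u)
= w ∧ (¬u ∨ ¬u)
= w ∧ ¬u

w ∧ ¬u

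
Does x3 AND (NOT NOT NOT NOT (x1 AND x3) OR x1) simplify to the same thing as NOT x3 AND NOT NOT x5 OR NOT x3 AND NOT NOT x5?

E1: x3 AND (NOT NOT NOT NOT (x1 AND x3) OR x1)
    = x3 AND (NOT NOT (x1 AND x3) OR x1)
    = x3 AND (x1 AND x3 OR x1)
    = x3 AND x1
E2: NOT x3 AND NOT NOT x5 OR NOT x3 AND NOT NOT x5
    = NOT x3 AND NOT NOT x5
    = NOT x3 AND x5
These differ: at x1=1, x3=1, x5=1, E1 = 1 but E2 = 0.

No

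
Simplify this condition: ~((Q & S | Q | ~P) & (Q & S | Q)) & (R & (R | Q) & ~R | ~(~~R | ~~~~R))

~Q & ~R

~((Q & S | Q | ~P) & (Q & S | Q)) & (R & (R | Q) & ~R | ~(~~R | ~~~~R))
= ~(Q & S | Q) & (R & (R | Q) & ~R | ~(~~R | ~~~~R))   [absorption]
= ~Q & (R & (R | Q) & ~R | ~(~~R | ~~~~R))   [absorption]
= ~Q & (R & ~R | ~(~~R | ~~~~R))   [absorption]
= ~Q & (R & ~R | ~R & ~~~R)   [De Morgan]
= ~Q & (R & ~R | ~R & ~R)   [double negation]
= ~Q & ~R   [distribution]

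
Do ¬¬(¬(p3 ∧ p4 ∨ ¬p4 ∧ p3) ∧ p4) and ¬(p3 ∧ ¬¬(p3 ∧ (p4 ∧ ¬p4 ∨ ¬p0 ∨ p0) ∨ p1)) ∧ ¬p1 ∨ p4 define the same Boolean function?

E1: ¬¬(¬(p3 ∧ p4 ∨ ¬p4 ∧ p3) ∧ p4)
    = ¬¬(¬p3 ∧ p4)   — distribution
    = ¬p3 ∧ p4   — double negation
E2: ¬(p3 ∧ ¬¬(p3 ∧ (p4 ∧ ¬p4 ∨ ¬p0 ∨ p0) ∨ p1)) ∧ ¬p1 ∨ p4
    = ¬(p3 ∧ (p3 ∧ (p4 ∧ ¬p4 ∨ ¬p0 ∨ p0) ∨ p1)) ∧ ¬p1 ∨ p4   — double negation
    = ¬(p3 ∧ (p3 ∧ (¬p0 ∨ p0) ∨ p1)) ∧ ¬p1 ∨ p4   — complement / identity
    = ¬(p3 ∧ (p3 ∨ p1)) ∧ ¬p1 ∨ p4   — complement / identity
    = ¬p3 ∧ ¬p1 ∨ p4   — absorption
These differ: at p0=0, p1=1, p3=1, p4=1, E1 = 0 but E2 = 1.

No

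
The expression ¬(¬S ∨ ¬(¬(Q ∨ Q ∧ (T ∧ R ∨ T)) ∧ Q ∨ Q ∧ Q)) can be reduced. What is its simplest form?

¬(¬S ∨ ¬(¬(Q ∨ Q ∧ (T ∧ R ∨ T)) ∧ Q ∨ Q ∧ Q))
= ¬(¬S ∨ ¬(¬(Q ∨ Q ∧ T) ∧ Q ∨ Q ∧ Q))   — absorption
= ¬(¬S ∨ ¬(¬Q ∧ Q ∨ Q ∧ Q))   — absorption
= ¬(¬S ∨ ¬Q)   — distribution
= S ∧ Q   — De Morgan

S ∧ Q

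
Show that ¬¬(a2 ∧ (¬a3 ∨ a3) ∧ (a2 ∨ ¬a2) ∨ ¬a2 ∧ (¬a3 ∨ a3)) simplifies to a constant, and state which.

True

¬¬(a2 ∧ (¬a3 ∨ a3) ∧ (a2 ∨ ¬a2) ∨ ¬a2 ∧ (¬a3 ∨ a3))
= ¬¬(a2 ∧ (¬a3 ∨ a3) ∨ ¬a2 ∧ (¬a3 ∨ a3))   (complement / identity)
= ¬¬(¬a3 ∨ a3)   (distribution)
= ¬a3 ∨ a3   (double negation)
= True   (complement)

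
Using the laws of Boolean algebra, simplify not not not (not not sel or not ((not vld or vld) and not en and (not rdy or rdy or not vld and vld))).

not not not (not not sel or not ((not vld or vld) and not en and (not rdy or rdy or not vld and vld)))
= not not not (not not sel or not ((not vld or vld) and not en and (not rdy or rdy)))   (complement / identity)
= not (not not sel or not ((not vld or vld) and not en and (not rdy or rdy)))   (double negation)
= not (not not sel or not ((not vld or vld) and not en))   (complement / identity)
= not (not not sel or not not en)   (complement / identity)
= not sel and not en   (De Morgan)

not sel and not en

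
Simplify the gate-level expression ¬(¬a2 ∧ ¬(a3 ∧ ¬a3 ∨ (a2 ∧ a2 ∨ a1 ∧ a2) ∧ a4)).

a2

¬(¬a2 ∧ ¬(a3 ∧ ¬a3 ∨ (a2 ∧ a2 ∨ a1 ∧ a2) ∧ a4))
= ¬(¬a2 ∧ ¬(a3 ∧ ¬a3 ∨ (a2 ∨ a1) ∧ a2 ∧ a4))
= ¬(¬a2 ∧ ¬(a3 ∧ ¬a3 ∨ a2 ∧ a4))
= ¬(¬a2 ∧ ¬(a2 ∧ a4))
= a2 ∨ a2 ∧ a4
= a2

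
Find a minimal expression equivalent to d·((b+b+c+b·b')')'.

d·((b+b+c+b·b')')'
= d·((b+c+b·b')')'   [idempotence]
= d·((b+c)')'   [complement / identity]
= d·(b+c)   [double negation]

d·(b+c)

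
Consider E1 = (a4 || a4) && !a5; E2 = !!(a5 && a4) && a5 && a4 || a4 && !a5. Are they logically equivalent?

E1: (a4 || a4) && !a5
    = a4 && !a5   [idempotence]
E2: !!(a5 && a4) && a5 && a4 || a4 && !a5
    = a5 && a4 && a5 && a4 || a4 && !a5   [double negation]
    = a5 && a4 || a4 && !a5   [idempotence]
    = a4   [distribution]
These differ: at a4=1, a5=1, E1 = 0 but E2 = 1.

No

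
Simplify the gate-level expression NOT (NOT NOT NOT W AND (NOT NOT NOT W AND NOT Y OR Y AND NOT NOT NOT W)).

NOT (NOT NOT NOT W AND (NOT NOT NOT W AND NOT Y OR Y AND NOT NOT NOT W))
= NOT (NOT NOT NOT W AND NOT NOT NOT W)   [distribution]
= NOT NOT NOT NOT W   [idempotence]
= NOT NOT W   [double negation]
= W   [double negation]

W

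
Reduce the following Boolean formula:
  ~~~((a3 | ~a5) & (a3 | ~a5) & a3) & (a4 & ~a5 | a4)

~a3 & a4

~~~((a3 | ~a5) & (a3 | ~a5) & a3) & (a4 & ~a5 | a4)
= ~~~((a3 | ~a5) & a3) & (a4 & ~a5 | a4)   — idempotence
= ~~~a3 & (a4 & ~a5 | a4)   — absorption
= ~~~a3 & a4   — absorption
= ~a3 & a4   — double negation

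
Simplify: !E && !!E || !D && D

!E && !!E || !D && D
= !E && !!E   (complement / identity)
= !E && E   (double negation)
= false   (complement)

false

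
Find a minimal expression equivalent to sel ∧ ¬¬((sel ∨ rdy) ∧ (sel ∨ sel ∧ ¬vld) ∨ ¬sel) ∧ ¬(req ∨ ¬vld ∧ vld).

sel ∧ ¬req

sel ∧ ¬¬((sel ∨ rdy) ∧ (sel ∨ sel ∧ ¬vld) ∨ ¬sel) ∧ ¬(req ∨ ¬vld ∧ vld)
= sel ∧ ((sel ∨ rdy) ∧ (sel ∨ sel ∧ ¬vld) ∨ ¬sel) ∧ ¬(req ∨ ¬vld ∧ vld)   (double negation)
= sel ∧ ((sel ∨ rdy) ∧ (sel ∨ sel ∧ ¬vld) ∨ ¬sel) ∧ ¬req   (complement / identity)
= sel ∧ ((sel ∨ rdy) ∧ sel ∨ ¬sel) ∧ ¬req   (absorption)
= sel ∧ (sel ∨ ¬sel) ∧ ¬req   (absorption)
= sel ∧ ¬req   (complement / identity)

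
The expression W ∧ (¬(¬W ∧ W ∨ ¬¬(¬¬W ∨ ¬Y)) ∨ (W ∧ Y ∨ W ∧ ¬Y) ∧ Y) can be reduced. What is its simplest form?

W ∧ (¬(¬W ∧ W ∨ ¬¬(¬¬W ∨ ¬Y)) ∨ (W ∧ Y ∨ W ∧ ¬Y) ∧ Y)
= W ∧ (¬(¬W ∧ W ∨ ¬¬(¬¬W ∨ ¬Y)) ∨ W ∧ Y)
= W ∧ (¬¬¬(¬¬W ∨ ¬Y) ∨ W ∧ Y)
= W ∧ (¬¬(¬W ∧ Y) ∨ W ∧ Y)
= W ∧ (¬W ∧ Y ∨ W ∧ Y)
= W ∧ Y

W ∧ Y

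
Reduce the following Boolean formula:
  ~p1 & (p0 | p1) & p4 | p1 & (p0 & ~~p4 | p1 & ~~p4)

~p1 & (p0 | p1) & p4 | p1 & (p0 & ~~p4 | p1 & ~~p4)
= ~p1 & (p0 | p1) & p4 | p1 & (p0 | p1) & ~~p4   [distribution]
= ~p1 & (p0 | p1) & p4 | p1 & (p0 | p1) & p4   [double negation]
= (p0 | p1) & p4   [distribution]

(p0 | p1) & p4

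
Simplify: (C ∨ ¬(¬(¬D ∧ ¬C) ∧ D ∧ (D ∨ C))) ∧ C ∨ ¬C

True

(C ∨ ¬(¬(¬D ∧ ¬C) ∧ D ∧ (D ∨ C))) ∧ C ∨ ¬C
= (C ∨ ¬((D ∨ C) ∧ D ∧ (D ∨ C))) ∧ C ∨ ¬C   [De Morgan]
= (C ∨ ¬(D ∧ (D ∨ C))) ∧ C ∨ ¬C   [absorption]
= (C ∨ ¬D) ∧ C ∨ ¬C   [absorption]
= C ∨ ¬C   [absorption]
= True   [complement]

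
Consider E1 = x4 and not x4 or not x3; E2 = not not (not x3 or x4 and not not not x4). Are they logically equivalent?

E1: x4 and not x4 or not x3
    = not x3   — complement / identity
E2: not not (not x3 or x4 and not not not x4)
    = not not (not x3 or x4 and not x4)   — double negation
    = not not not x3   — complement / identity
    = not x3   — double negation
Both reduce to not x3, so they are equivalent.

Yes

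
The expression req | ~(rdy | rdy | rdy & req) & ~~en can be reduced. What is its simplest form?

req | ~rdy & en

req | ~(rdy | rdy | rdy & req) & ~~en
= req | ~(rdy | rdy & req) & ~~en   (idempotence)
= req | ~(rdy | rdy & req) & en   (double negation)
= req | ~rdy & en   (absorption)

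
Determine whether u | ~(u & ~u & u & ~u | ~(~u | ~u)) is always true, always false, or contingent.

u | ~(u & ~u & u & ~u | ~(~u | ~u))
= u | ~(u & ~u & u & ~u | u & u)   [De Morgan]
= u | ~(u & ~u | u & u)   [idempotence]
= u | ~u   [distribution]
= 1   [complement]

always true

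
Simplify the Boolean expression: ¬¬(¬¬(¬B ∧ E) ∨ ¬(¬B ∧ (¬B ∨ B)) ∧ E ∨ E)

¬¬(¬¬(¬B ∧ E) ∨ ¬(¬B ∧ (¬B ∨ B)) ∧ E ∨ E)
= ¬¬(¬B ∧ E) ∨ ¬(¬B ∧ (¬B ∨ B)) ∧ E ∨ E   — double negation
= ¬B ∧ E ∨ ¬(¬B ∧ (¬B ∨ B)) ∧ E ∨ E   — double negation
= ¬B ∧ E ∨ ¬¬B ∧ E ∨ E   — complement / identity
= ¬B ∧ E ∨ B ∧ E ∨ E   — double negation
= E ∨ E   — distribution
= E   — idempotence

E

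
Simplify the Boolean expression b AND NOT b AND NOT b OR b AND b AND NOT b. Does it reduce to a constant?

b AND NOT b AND NOT b OR b AND b AND NOT b
= (b AND NOT b OR b AND b) AND NOT b   — distribution
= b AND NOT b   — distribution
= FALSE   — complement

FALSE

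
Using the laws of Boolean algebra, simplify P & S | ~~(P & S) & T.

P & S | ~~(P & S) & T
= P & S | P & S & T
= P & S

P & S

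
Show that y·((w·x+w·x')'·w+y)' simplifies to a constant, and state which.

0

y·((w·x+w·x')'·w+y)'
= y·(w'·w+y)'
= y·y'
= 0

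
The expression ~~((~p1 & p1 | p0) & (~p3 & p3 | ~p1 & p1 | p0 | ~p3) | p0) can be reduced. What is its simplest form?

~~((~p1 & p1 | p0) & (~p3 & p3 | ~p1 & p1 | p0 | ~p3) | p0)
= ~~((~p1 & p1 | p0) & (~p1 & p1 | p0 | ~p3) | p0)   (complement / identity)
= ~~(~p1 & p1 | p0 | p0)   (absorption)
= ~~(p0 | p0)   (complement / identity)
= ~~p0   (idempotence)
= p0   (double negation)

p0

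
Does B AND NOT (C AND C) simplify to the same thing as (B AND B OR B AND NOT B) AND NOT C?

Yes

E1: B AND NOT (C AND C)
    = B AND NOT C   — idempotence
E2: (B AND B OR B AND NOT B) AND NOT C
    = B AND NOT C   — distribution
Both reduce to B AND NOT C, so they are equivalent.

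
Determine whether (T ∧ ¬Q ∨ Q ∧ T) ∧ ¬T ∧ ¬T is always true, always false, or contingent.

(T ∧ ¬Q ∨ Q ∧ T) ∧ ¬T ∧ ¬T
= T ∧ ¬T ∧ ¬T
= T ∧ ¬T
= False

always false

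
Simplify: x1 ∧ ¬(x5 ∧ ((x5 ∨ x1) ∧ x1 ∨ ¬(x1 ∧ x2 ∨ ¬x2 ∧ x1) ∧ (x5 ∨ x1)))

x1 ∧ ¬x5

x1 ∧ ¬(x5 ∧ ((x5 ∨ x1) ∧ x1 ∨ ¬(x1 ∧ x2 ∨ ¬x2 ∧ x1) ∧ (x5 ∨ x1)))
= x1 ∧ ¬(x5 ∧ ((x5 ∨ x1) ∧ x1 ∨ ¬x1 ∧ (x5 ∨ x1)))   — distribution
= x1 ∧ ¬(x5 ∧ (x5 ∨ x1))   — distribution
= x1 ∧ ¬x5   — absorption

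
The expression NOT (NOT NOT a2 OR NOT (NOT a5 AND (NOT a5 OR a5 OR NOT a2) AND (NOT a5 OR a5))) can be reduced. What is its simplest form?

NOT a2 AND NOT a5

NOT (NOT NOT a2 OR NOT (NOT a5 AND (NOT a5 OR a5 OR NOT a2) AND (NOT a5 OR a5)))
= NOT a2 AND NOT a5 AND (NOT a5 OR a5 OR NOT a2) AND (NOT a5 OR a5)
= NOT a2 AND NOT a5 AND (NOT a5 OR a5)
= NOT a2 AND NOT a5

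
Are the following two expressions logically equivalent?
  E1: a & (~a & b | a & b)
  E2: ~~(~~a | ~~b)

E1: a & (~a & b | a & b)
    = a & b   (distribution)
E2: ~~(~~a | ~~b)
    = ~(~a & ~b)   (De Morgan)
    = a | b   (De Morgan)
These differ: at a=0, b=1, E1 = 0 but E2 = 1.

No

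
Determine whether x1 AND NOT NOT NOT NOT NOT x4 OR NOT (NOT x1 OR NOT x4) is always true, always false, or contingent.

x1 AND NOT NOT NOT NOT NOT x4 OR NOT (NOT x1 OR NOT x4)
= x1 AND NOT NOT NOT x4 OR NOT (NOT x1 OR NOT x4)
= x1 AND NOT NOT NOT x4 OR x1 AND x4
= x1 AND NOT x4 OR x1 AND x4
= x1
This depends on x1, so it is not a constant.

contingent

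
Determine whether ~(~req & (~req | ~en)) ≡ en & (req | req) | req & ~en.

Yes

E1: ~(~req & (~req | ~en))
    = ~~req
    = req
E2: en & (req | req) | req & ~en
    = en & req | req & ~en
    = req
Both reduce to req, so they are equivalent.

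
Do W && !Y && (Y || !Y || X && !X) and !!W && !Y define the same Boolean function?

Yes

E1: W && !Y && (Y || !Y || X && !X)
    = W && !Y && (Y || !Y)   — complement / identity
    = W && !Y   — complement / identity
E2: !!W && !Y
    = W && !Y   — double negation
Both reduce to W && !Y, so they are equivalent.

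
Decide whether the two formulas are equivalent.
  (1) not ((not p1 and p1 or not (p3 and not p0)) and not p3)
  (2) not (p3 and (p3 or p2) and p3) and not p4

No

E1: not ((not p1 and p1 or not (p3 and not p0)) and not p3)
    = not (not (p3 and not p0) and not p3)
    = p3 and not p0 or p3
    = p3
E2: not (p3 and (p3 or p2) and p3) and not p4
    = not (p3 and p3) and not p4
    = not p3 and not p4
These differ: at p0=1, p1=0, p2=0, p3=1, p4=1, E1 = 1 but E2 = 0.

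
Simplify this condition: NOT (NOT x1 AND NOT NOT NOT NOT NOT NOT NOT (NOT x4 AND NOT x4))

x1 OR NOT x4

NOT (NOT x1 AND NOT NOT NOT NOT NOT NOT NOT (NOT x4 AND NOT x4))
= NOT (NOT x1 AND NOT NOT NOT NOT NOT (NOT x4 AND NOT x4))   [double negation]
= NOT (NOT x1 AND NOT NOT NOT (NOT x4 AND NOT x4))   [double negation]
= x1 OR NOT NOT (NOT x4 AND NOT x4)   [De Morgan]
= x1 OR NOT (x4 OR x4)   [De Morgan]
= x1 OR NOT x4   [idempotence]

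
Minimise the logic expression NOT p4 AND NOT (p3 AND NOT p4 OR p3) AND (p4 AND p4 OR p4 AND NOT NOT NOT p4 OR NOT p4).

NOT p4 AND NOT (p3 AND NOT p4 OR p3) AND (p4 AND p4 OR p4 AND NOT NOT NOT p4 OR NOT p4)
= NOT p4 AND NOT (p3 AND NOT p4 OR p3) AND (p4 AND p4 OR p4 AND NOT p4 OR NOT p4)
= NOT p4 AND NOT (p3 AND NOT p4 OR p3) AND (p4 OR NOT p4)
= NOT p4 AND NOT (p3 AND NOT p4 OR p3)
= NOT p4 AND NOT p3

NOT p4 AND NOT p3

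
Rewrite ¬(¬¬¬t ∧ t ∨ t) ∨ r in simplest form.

¬(¬¬¬t ∧ t ∨ t) ∨ r
= ¬(¬t ∧ t ∨ t) ∨ r   — double negation
= ¬t ∨ r   — complement / identity

¬t ∨ r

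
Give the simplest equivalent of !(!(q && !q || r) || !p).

!(!(q && !q || r) || !p)
= !(!r || !p)   (complement / identity)
= r && p   (De Morgan)

r && p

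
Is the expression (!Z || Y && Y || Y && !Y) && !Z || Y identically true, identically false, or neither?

(!Z || Y && Y || Y && !Y) && !Z || Y
= (!Z || Y) && !Z || Y   [distribution]
= !Z || Y   [absorption]
This depends on Y, Z, so it is not a constant.

neither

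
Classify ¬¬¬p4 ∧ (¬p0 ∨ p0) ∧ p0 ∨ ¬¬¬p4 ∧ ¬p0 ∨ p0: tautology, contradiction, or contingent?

contingent

¬¬¬p4 ∧ (¬p0 ∨ p0) ∧ p0 ∨ ¬¬¬p4 ∧ ¬p0 ∨ p0
= ¬¬¬p4 ∧ p0 ∨ ¬¬¬p4 ∧ ¬p0 ∨ p0   [complement / identity]
= ¬¬¬p4 ∨ p0   [distribution]
= ¬p4 ∨ p0   [double negation]
This depends on p0, p4, so it is not a constant.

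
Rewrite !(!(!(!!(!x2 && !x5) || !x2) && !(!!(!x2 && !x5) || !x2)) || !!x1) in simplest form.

x2 && !x1

!(!(!(!!(!x2 && !x5) || !x2) && !(!!(!x2 && !x5) || !x2)) || !!x1)
= !(!!(!x2 && !x5) || !x2 || !!(!x2 && !x5) || !x2 || !!x1)   [De Morgan]
= !(!!(!x2 && !x5) || !x2 || !!x1)   [idempotence]
= !(!x2 && !x5 || !x2 || !!x1)   [double negation]
= !(!x2 || !!x1)   [absorption]
= x2 && !x1   [De Morgan]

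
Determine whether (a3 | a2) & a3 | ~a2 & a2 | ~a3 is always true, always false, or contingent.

always true

(a3 | a2) & a3 | ~a2 & a2 | ~a3
= a3 | ~a2 & a2 | ~a3   [absorption]
= a3 | ~a3   [complement / identity]
= 1   [complement]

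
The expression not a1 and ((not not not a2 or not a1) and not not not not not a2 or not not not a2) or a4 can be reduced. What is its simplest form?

not a1 and not a2 or a4

not a1 and ((not not not a2 or not a1) and not not not not not a2 or not not not a2) or a4
= not a1 and ((not not not a2 or not a1) and not not not a2 or not not not a2) or a4   (double negation)
= not a1 and (not not not a2 or not not not a2) or a4   (absorption)
= not a1 and not not not a2 or a4   (idempotence)
= not a1 and not a2 or a4   (double negation)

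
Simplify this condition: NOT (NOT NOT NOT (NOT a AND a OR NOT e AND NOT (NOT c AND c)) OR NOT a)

NOT e AND a

NOT (NOT NOT NOT (NOT a AND a OR NOT e AND NOT (NOT c AND c)) OR NOT a)
= NOT NOT (NOT a AND a OR NOT e AND NOT (NOT c AND c)) AND a   (De Morgan)
= NOT NOT (NOT e AND NOT (NOT c AND c)) AND a   (complement / identity)
= NOT (e OR NOT c AND c) AND a   (De Morgan)
= NOT e AND a   (complement / identity)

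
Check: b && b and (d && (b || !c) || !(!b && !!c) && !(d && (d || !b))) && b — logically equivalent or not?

Yes

E1: b && b
    = b   — idempotence
E2: (d && (b || !c) || !(!b && !!c) && !(d && (d || !b))) && b
    = (d && (b || !c) || !(!b && !!c) && !d) && b   — absorption
    = (d && (b || !c) || (b || !c) && !d) && b   — De Morgan
    = (b || !c) && b   — distribution
    = b   — absorption
Both reduce to b, so they are equivalent.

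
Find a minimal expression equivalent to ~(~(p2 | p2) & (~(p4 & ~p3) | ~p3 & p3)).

~(~(p2 | p2) & (~(p4 & ~p3) | ~p3 & p3))
= ~(~(p2 | p2) & ~(p4 & ~p3))   — complement / identity
= p2 | p2 | p4 & ~p3   — De Morgan
= p2 | p4 & ~p3   — idempotence

p2 | p4 & ~p3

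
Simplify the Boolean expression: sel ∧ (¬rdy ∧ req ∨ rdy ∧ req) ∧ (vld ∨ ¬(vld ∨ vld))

sel ∧ (¬rdy ∧ req ∨ rdy ∧ req) ∧ (vld ∨ ¬(vld ∨ vld))
= sel ∧ req ∧ (vld ∨ ¬(vld ∨ vld))   — distribution
= sel ∧ req ∧ (vld ∨ ¬vld)   — idempotence
= sel ∧ req   — complement / identity

sel ∧ req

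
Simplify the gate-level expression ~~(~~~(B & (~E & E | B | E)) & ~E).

~~(~~~(B & (~E & E | B | E)) & ~E)
= ~~(~(B & (~E & E | B | E)) & ~E)   (double negation)
= ~(B & (~E & E | B | E)) & ~E   (double negation)
= ~(B & (B | E)) & ~E   (complement / identity)
= ~B & ~E   (absorption)

~B & ~E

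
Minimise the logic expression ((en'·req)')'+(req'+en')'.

req

((en'·req)')'+(req'+en')'
= en'·req+(req'+en')'   — double negation
= en'·req+req·en   — De Morgan
= req   — distribution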